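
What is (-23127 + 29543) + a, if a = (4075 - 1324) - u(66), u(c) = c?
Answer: 9101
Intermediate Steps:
a = 2685 (a = (4075 - 1324) - 1*66 = 2751 - 66 = 2685)
(-23127 + 29543) + a = (-23127 + 29543) + 2685 = 6416 + 2685 = 9101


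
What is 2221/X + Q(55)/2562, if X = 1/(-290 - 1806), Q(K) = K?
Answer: -11926663337/2562 ≈ -4.6552e+6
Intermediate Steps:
X = -1/2096 (X = 1/(-2096) = -1/2096 ≈ -0.00047710)
2221/X + Q(55)/2562 = 2221/(-1/2096) + 55/2562 = 2221*(-2096) + 55*(1/2562) = -4655216 + 55/2562 = -11926663337/2562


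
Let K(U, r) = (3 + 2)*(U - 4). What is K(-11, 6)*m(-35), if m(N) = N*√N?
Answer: 2625*I*√35 ≈ 15530.0*I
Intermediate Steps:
K(U, r) = -20 + 5*U (K(U, r) = 5*(-4 + U) = -20 + 5*U)
m(N) = N^(3/2)
K(-11, 6)*m(-35) = (-20 + 5*(-11))*(-35)^(3/2) = (-20 - 55)*(-35*I*√35) = -(-2625)*I*√35 = 2625*I*√35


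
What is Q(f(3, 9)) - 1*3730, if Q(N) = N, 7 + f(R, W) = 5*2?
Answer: -3727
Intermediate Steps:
f(R, W) = 3 (f(R, W) = -7 + 5*2 = -7 + 10 = 3)
Q(f(3, 9)) - 1*3730 = 3 - 1*3730 = 3 - 3730 = -3727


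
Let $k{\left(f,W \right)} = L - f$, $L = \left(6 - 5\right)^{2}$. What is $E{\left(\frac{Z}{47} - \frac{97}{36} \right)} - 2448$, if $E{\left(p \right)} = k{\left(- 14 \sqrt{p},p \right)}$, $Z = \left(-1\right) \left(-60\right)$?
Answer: $-2447 + \frac{7 i \sqrt{112753}}{141} \approx -2447.0 + 16.67 i$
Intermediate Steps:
$Z = 60$
$L = 1$ ($L = 1^{2} = 1$)
$k{\left(f,W \right)} = 1 - f$
$E{\left(p \right)} = 1 + 14 \sqrt{p}$ ($E{\left(p \right)} = 1 - - 14 \sqrt{p} = 1 + 14 \sqrt{p}$)
$E{\left(\frac{Z}{47} - \frac{97}{36} \right)} - 2448 = \left(1 + 14 \sqrt{\frac{60}{47} - \frac{97}{36}}\right) - 2448 = \left(1 + 14 \sqrt{- \frac{2399}{1692}}\right) - 2448 = \left(1 + 14 \frac{i \sqrt{112753}}{282}\right) - 2448 = \left(1 + \frac{7 i \sqrt{112753}}{141}\right) - 2448 = -2447 + \frac{7 i \sqrt{112753}}{141}$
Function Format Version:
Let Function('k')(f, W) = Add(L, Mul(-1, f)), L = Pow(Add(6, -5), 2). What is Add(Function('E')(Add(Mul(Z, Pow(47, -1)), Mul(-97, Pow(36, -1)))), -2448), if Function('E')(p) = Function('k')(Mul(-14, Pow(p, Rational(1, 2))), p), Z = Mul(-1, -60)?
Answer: Add(-2447, Mul(Rational(7, 141), I, Pow(112753, Rational(1, 2)))) ≈ Add(-2447.0, Mul(16.670, I))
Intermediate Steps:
Z = 60
L = 1 (L = Pow(1, 2) = 1)
Function('k')(f, W) = Add(1, Mul(-1, f))
Function('E')(p) = Add(1, Mul(14, Pow(p, Rational(1, 2)))) (Function('E')(p) = Add(1, Mul(-1, Mul(-14, Pow(p, Rational(1, 2))))) = Add(1, Mul(14, Pow(p, Rational(1, 2)))))
Add(Function('E')(Add(Mul(Z, Pow(47, -1)), Mul(-97, Pow(36, -1)))), -2448) = Add(Add(1, Mul(14, Pow(Add(Mul(60, Pow(47, -1)), Mul(-97, Pow(36, -1))), Rational(1, 2)))), -2448) = Add(Add(1, Mul(14, Pow(Add(Mul(60, Rational(1, 47)), Mul(-97, Rational(1, 36))), Rational(1, 2)))), -2448) = Add(Add(1, Mul(14, Pow(Add(Rational(60, 47), Rational(-97, 36)), Rational(1, 2)))), -2448) = Add(Add(1, Mul(14, Pow(Rational(-2399, 1692), Rational(1, 2)))), -2448) = Add(Add(1, Mul(14, Mul(Rational(1, 282), I, Pow(112753, Rational(1, 2))))), -2448) = Add(Add(1, Mul(Rational(7, 141), I, Pow(112753, Rational(1, 2)))), -2448) = Add(-2447, Mul(Rational(7, 141), I, Pow(112753, Rational(1, 2))))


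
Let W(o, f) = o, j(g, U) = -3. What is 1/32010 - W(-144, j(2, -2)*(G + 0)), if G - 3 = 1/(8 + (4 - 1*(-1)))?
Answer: 4609441/32010 ≈ 144.00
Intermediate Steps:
G = 40/13 (G = 3 + 1/(8 + (4 - 1*(-1))) = 3 + 1/(8 + (4 + 1)) = 3 + 1/(8 + 5) = 3 + 1/13 = 40/13 ≈ 3.0769)
1/32010 - W(-144, j(2, -2)*(G + 0)) = 1/32010 - 1*(-144) = 1/32010 + 144 = 4609441/32010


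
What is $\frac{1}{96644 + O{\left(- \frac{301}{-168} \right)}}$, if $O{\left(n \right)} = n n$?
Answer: $\frac{576}{55668793} \approx 1.0347 \cdot 10^{-5}$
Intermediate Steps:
$O{\left(n \right)} = n^{2}$
$\frac{1}{96644 + O{\left(- \frac{301}{-168} \right)}} = \frac{1}{96644 + \left(- \frac{301}{-168}\right)^{2}} = \frac{1}{96644 + \left(\left(-301\right) \left(- \frac{1}{168}\right)\right)^{2}} = \frac{1}{96644 + \left(\frac{43}{24}\right)^{2}} = \frac{1}{96644 + \frac{1849}{576}} = \frac{1}{\frac{55668793}{576}} = \frac{576}{55668793}$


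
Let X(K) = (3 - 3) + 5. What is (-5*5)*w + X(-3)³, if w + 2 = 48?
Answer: -1025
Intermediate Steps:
w = 46 (w = -2 + 48 = 46)
X(K) = 5 (X(K) = 0 + 5 = 5)
(-5*5)*w + X(-3)³ = -5*5*46 + 5³ = -25*46 + 125 = -1150 + 125 = -1025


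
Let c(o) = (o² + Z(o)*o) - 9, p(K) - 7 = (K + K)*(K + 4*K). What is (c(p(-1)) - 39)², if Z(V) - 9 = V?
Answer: 466489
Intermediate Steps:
p(K) = 7 + 10*K² (p(K) = 7 + (K + K)*(K + 4*K) = 7 + (2*K)*(5*K) = 7 + 10*K²)
Z(V) = 9 + V
c(o) = -9 + o² + o*(9 + o) (c(o) = (o² + (9 + o)*o) - 9 = (o² + o*(9 + o)) - 9 = -9 + o² + o*(9 + o))
(c(p(-1)) - 39)² = ((-9 + (7 + 10*(-1)²)² + (7 + 10*(-1)²)*(9 + (7 + 10*(-1)²))) - 39)² = ((-9 + (7 + 10*1)² + (7 + 10*1)*(9 + (7 + 10*1))) - 39)² = ((-9 + (7 + 10)² + (7 + 10)*(9 + (7 + 10))) - 39)² = ((-9 + 17² + 17*(9 + 17)) - 39)² = ((-9 + 289 + 17*26) - 39)² = ((-9 + 289 + 442) - 39)² = (722 - 39)² = 683² = 466489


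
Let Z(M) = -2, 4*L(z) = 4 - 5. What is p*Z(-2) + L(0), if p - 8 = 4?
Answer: -97/4 ≈ -24.250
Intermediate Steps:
L(z) = -¼ (L(z) = (4 - 5)/4 = (¼)*(-1) = -¼)
p = 12 (p = 8 + 4 = 12)
p*Z(-2) + L(0) = 12*(-2) - ¼ = -24 - ¼ = -97/4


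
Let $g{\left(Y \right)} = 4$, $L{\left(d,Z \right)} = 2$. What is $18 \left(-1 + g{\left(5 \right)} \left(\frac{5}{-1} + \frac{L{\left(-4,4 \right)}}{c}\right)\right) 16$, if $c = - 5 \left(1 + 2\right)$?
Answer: $- \frac{31008}{5} \approx -6201.6$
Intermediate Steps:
$c = -15$ ($c = \left(-5\right) 3 = -15$)
$18 \left(-1 + g{\left(5 \right)} \left(\frac{5}{-1} + \frac{L{\left(-4,4 \right)}}{c}\right)\right) 16 = 18 \left(-1 + 4 \left(\frac{5}{-1} + \frac{2}{-15}\right)\right) 16 = 18 \left(-1 + 4 \left(5 \left(-1\right) + 2 \left(- \frac{1}{15}\right)\right)\right) 16 = 18 \left(-1 + 4 \left(-5 - \frac{2}{15}\right)\right) 16 = 18 \left(-1 + 4 \left(- \frac{77}{15}\right)\right) 16 = 18 \left(-1 - \frac{308}{15}\right) 16 = 18 \left(- \frac{323}{15}\right) 16 = \left(- \frac{1938}{5}\right) 16 = - \frac{31008}{5}$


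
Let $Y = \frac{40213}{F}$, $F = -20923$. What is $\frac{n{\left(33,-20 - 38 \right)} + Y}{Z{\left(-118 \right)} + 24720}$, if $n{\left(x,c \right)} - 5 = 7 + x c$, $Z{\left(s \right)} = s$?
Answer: $- \frac{39835759}{514747646} \approx -0.077389$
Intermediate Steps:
$Y = - \frac{40213}{20923}$ ($Y = \frac{40213}{-20923} = 40213 \left(- \frac{1}{20923}\right) = - \frac{40213}{20923} \approx -1.922$)
$n{\left(x,c \right)} = 12 + c x$ ($n{\left(x,c \right)} = 5 + \left(7 + x c\right) = 5 + \left(7 + c x\right) = 12 + c x$)
$\frac{n{\left(33,-20 - 38 \right)} + Y}{Z{\left(-118 \right)} + 24720} = \frac{\left(12 + \left(-20 - 38\right) 33\right) - \frac{40213}{20923}}{-118 + 24720} = \frac{\left(12 - 1914\right) - \frac{40213}{20923}}{24602} = \left(\left(12 - 1914\right) - \frac{40213}{20923}\right) \frac{1}{24602} = \left(-1902 - \frac{40213}{20923}\right) \frac{1}{24602} = \left(- \frac{39835759}{20923}\right) \frac{1}{24602} = - \frac{39835759}{514747646}$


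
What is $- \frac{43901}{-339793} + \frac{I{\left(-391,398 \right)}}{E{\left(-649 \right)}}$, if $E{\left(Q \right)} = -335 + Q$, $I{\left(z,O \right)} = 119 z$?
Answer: $\frac{15853427081}{334356312} \approx 47.415$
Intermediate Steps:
$- \frac{43901}{-339793} + \frac{I{\left(-391,398 \right)}}{E{\left(-649 \right)}} = - \frac{43901}{-339793} + \frac{119 \left(-391\right)}{-335 - 649} = \left(-43901\right) \left(- \frac{1}{339793}\right) - \frac{46529}{-984} = \frac{43901}{339793} - - \frac{46529}{984} = \frac{43901}{339793} + \frac{46529}{984} = \frac{15853427081}{334356312}$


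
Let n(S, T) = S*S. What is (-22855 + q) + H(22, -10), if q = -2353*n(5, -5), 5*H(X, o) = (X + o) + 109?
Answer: -408279/5 ≈ -81656.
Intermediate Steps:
n(S, T) = S²
H(X, o) = 109/5 + X/5 + o/5 (H(X, o) = ((X + o) + 109)/5 = (109 + X + o)/5 = 109/5 + X/5 + o/5)
q = -58825 (q = -2353*5² = -2353*25 = -58825)
(-22855 + q) + H(22, -10) = (-22855 - 58825) + (109/5 + (⅕)*22 + (⅕)*(-10)) = -81680 + (109/5 + 22/5 - 2) = -81680 + 121/5 = -408279/5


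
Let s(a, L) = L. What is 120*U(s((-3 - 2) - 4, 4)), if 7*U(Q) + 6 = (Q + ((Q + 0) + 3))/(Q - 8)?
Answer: -150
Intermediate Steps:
U(Q) = -6/7 + (3 + 2*Q)/(7*(-8 + Q)) (U(Q) = -6/7 + ((Q + ((Q + 0) + 3))/(Q - 8))/7 = -6/7 + ((Q + (Q + 3))/(-8 + Q))/7 = -6/7 + ((Q + (3 + Q))/(-8 + Q))/7 = -6/7 + ((3 + 2*Q)/(-8 + Q))/7 = -6/7 + (3 + 2*Q)/(7*(-8 + Q)))
120*U(s((-3 - 2) - 4, 4)) = 120*((51 - 4*4)/(7*(-8 + 4))) = 120*((⅐)*(51 - 16)/(-4)) = 120*((⅐)*(-¼)*35) = 120*(-5/4) = -150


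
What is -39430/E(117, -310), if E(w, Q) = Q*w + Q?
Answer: 3943/3658 ≈ 1.0779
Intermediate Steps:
E(w, Q) = Q + Q*w
-39430/E(117, -310) = -39430*(-1/(310*(1 + 117))) = -39430/((-310*118)) = -39430/(-36580) = -39430*(-1/36580) = 3943/3658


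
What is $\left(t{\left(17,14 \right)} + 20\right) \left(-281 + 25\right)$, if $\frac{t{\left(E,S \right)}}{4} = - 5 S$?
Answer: $66560$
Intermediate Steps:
$t{\left(E,S \right)} = - 20 S$ ($t{\left(E,S \right)} = 4 \left(- 5 S\right) = - 20 S$)
$\left(t{\left(17,14 \right)} + 20\right) \left(-281 + 25\right) = \left(\left(-20\right) 14 + 20\right) \left(-281 + 25\right) = \left(-280 + 20\right) \left(-256\right) = \left(-260\right) \left(-256\right) = 66560$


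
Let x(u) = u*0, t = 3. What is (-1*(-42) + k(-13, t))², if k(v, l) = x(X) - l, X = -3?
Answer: 1521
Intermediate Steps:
x(u) = 0
k(v, l) = -l (k(v, l) = 0 - l = -l)
(-1*(-42) + k(-13, t))² = (-1*(-42) - 1*3)² = (42 - 3)² = 39² = 1521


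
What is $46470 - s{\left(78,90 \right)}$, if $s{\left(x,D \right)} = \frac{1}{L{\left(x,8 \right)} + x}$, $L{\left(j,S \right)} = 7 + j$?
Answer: $\frac{7574609}{163} \approx 46470.0$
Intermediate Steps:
$s{\left(x,D \right)} = \frac{1}{7 + 2 x}$ ($s{\left(x,D \right)} = \frac{1}{\left(7 + x\right) + x} = \frac{1}{7 + 2 x}$)
$46470 - s{\left(78,90 \right)} = 46470 - \frac{1}{7 + 2 \cdot 78} = 46470 - \frac{1}{7 + 156} = 46470 - \frac{1}{163} = \frac{7574609}{163}$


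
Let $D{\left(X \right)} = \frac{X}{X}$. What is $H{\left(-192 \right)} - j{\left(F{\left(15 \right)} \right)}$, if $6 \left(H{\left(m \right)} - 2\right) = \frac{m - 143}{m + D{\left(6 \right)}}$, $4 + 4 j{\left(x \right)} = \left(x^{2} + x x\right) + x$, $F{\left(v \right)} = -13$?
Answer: $- \frac{178679}{2292} \approx -77.958$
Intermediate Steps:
$j{\left(x \right)} = -1 + \frac{x^{2}}{2} + \frac{x}{4}$ ($j{\left(x \right)} = -1 + \frac{\left(x^{2} + x x\right) + x}{4} = -1 + \frac{\left(x^{2} + x^{2}\right) + x}{4} = -1 + \frac{2 x^{2} + x}{4} = -1 + \frac{x + 2 x^{2}}{4} = -1 + \left(\frac{x^{2}}{2} + \frac{x}{4}\right) = -1 + \frac{x^{2}}{2} + \frac{x}{4}$)
$D{\left(X \right)} = 1$
$H{\left(m \right)} = 2 + \frac{-143 + m}{6 \left(1 + m\right)}$ ($H{\left(m \right)} = 2 + \frac{\left(m - 143\right) \frac{1}{m + 1}}{6} = 2 + \frac{\left(m - 143\right) \frac{1}{1 + m}}{6} = 2 + \frac{\left(-143 + m\right) \frac{1}{1 + m}}{6} = 2 + \frac{\frac{1}{1 + m} \left(-143 + m\right)}{6} = 2 + \frac{-143 + m}{6 \left(1 + m\right)}$)
$H{\left(-192 \right)} - j{\left(F{\left(15 \right)} \right)} = \frac{-131 + 13 \left(-192\right)}{6 \left(1 - 192\right)} - \left(-1 + \frac{\left(-13\right)^{2}}{2} + \frac{1}{4} \left(-13\right)\right) = \frac{-131 - 2496}{6 \left(-191\right)} - \left(-1 + \frac{1}{2} \cdot 169 - \frac{13}{4}\right) = \frac{1}{6} \left(- \frac{1}{191}\right) \left(-2627\right) - \left(-1 + \frac{169}{2} - \frac{13}{4}\right) = \frac{2627}{1146} - \frac{321}{4} = - \frac{178679}{2292}$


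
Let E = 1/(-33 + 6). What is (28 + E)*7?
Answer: 5285/27 ≈ 195.74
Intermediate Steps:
E = -1/27 (E = 1/(-27) = -1/27 ≈ -0.037037)
(28 + E)*7 = (28 - 1/27)*7 = (755/27)*7 = 5285/27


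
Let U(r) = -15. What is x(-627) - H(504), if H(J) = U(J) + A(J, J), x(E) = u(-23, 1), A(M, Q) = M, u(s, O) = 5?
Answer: -484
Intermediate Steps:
x(E) = 5
H(J) = -15 + J
x(-627) - H(504) = 5 - (-15 + 504) = 5 - 1*489 = 5 - 489 = -484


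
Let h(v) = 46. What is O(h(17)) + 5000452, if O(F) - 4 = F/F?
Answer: 5000457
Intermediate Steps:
O(F) = 5 (O(F) = 4 + F/F = 4 + 1 = 5)
O(h(17)) + 5000452 = 5 + 5000452 = 5000457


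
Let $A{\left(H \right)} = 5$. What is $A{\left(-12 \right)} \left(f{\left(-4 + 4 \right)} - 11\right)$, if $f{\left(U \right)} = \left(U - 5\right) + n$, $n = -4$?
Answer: $-100$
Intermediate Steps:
$f{\left(U \right)} = -9 + U$ ($f{\left(U \right)} = \left(U - 5\right) - 4 = \left(-5 + U\right) - 4 = -9 + U$)
$A{\left(-12 \right)} \left(f{\left(-4 + 4 \right)} - 11\right) = 5 \left(\left(-9 + \left(-4 + 4\right)\right) - 11\right) = 5 \left(\left(-9 + 0\right) - 11\right) = 5 \left(-9 - 11\right) = 5 \left(-20\right) = -100$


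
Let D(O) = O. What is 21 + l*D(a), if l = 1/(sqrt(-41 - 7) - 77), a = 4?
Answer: 125209/5977 - 16*I*sqrt(3)/5977 ≈ 20.948 - 0.0046366*I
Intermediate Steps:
l = 1/(-77 + 4*I*sqrt(3)) (l = 1/(sqrt(-48) - 77) = 1/(4*I*sqrt(3) - 77) = 1/(-77 + 4*I*sqrt(3)) ≈ -0.012883 - 0.0011591*I)
21 + l*D(a) = 21 + (-77/5977 - 4*I*sqrt(3)/5977)*4 = 21 + (-308/5977 - 16*I*sqrt(3)/5977) = 125209/5977 - 16*I*sqrt(3)/5977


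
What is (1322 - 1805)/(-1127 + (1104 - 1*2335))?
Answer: 161/786 ≈ 0.20483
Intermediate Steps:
(1322 - 1805)/(-1127 + (1104 - 1*2335)) = -483/(-1127 + (1104 - 2335)) = -483/(-1127 - 1231) = -483/(-2358) = -483*(-1/2358) = 161/786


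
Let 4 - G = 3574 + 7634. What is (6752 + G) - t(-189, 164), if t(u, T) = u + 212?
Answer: -4475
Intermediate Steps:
G = -11204 (G = 4 - (3574 + 7634) = 4 - 1*11208 = 4 - 11208 = -11204)
t(u, T) = 212 + u
(6752 + G) - t(-189, 164) = (6752 - 11204) - (212 - 189) = -4452 - 1*23 = -4452 - 23 = -4475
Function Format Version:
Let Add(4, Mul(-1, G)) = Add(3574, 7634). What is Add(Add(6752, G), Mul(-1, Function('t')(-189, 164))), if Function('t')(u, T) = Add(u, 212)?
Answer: -4475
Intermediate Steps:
G = -11204 (G = Add(4, Mul(-1, Add(3574, 7634))) = Add(4, Mul(-1, 11208)) = Add(4, -11208) = -11204)
Function('t')(u, T) = Add(212, u)
Add(Add(6752, G), Mul(-1, Function('t')(-189, 164))) = Add(Add(6752, -11204), Mul(-1, Add(212, -189))) = Add(-4452, Mul(-1, 23)) = Add(-4452, -23) = -4475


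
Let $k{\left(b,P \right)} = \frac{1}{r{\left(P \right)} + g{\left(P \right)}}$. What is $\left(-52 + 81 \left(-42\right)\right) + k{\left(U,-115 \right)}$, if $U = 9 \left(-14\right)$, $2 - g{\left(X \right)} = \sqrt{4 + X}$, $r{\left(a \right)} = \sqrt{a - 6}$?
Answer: $\frac{37994 - 6907 i - 3454 \sqrt{111}}{-11 + \sqrt{111} + 2 i} \approx -3453.5 - 0.11015 i$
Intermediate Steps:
$r{\left(a \right)} = \sqrt{-6 + a}$
$g{\left(X \right)} = 2 - \sqrt{4 + X}$
$U = -126$
$k{\left(b,P \right)} = \frac{1}{2 + \sqrt{-6 + P} - \sqrt{4 + P}}$ ($k{\left(b,P \right)} = \frac{1}{\sqrt{-6 + P} - \left(-2 + \sqrt{4 + P}\right)} = \frac{1}{2 + \sqrt{-6 + P} - \sqrt{4 + P}}$)
$\left(-52 + 81 \left(-42\right)\right) + k{\left(U,-115 \right)} = \left(-52 + 81 \left(-42\right)\right) + \frac{1}{2 + \sqrt{-6 - 115} - \sqrt{4 - 115}} = \left(-52 - 3402\right) + \frac{1}{2 + \sqrt{-121} - \sqrt{-111}} = -3454 + \frac{1}{2 + 11 i - i \sqrt{111}}$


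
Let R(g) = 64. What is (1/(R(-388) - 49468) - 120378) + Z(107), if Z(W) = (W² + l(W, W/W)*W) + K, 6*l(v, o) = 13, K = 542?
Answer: -1781099285/16468 ≈ -1.0816e+5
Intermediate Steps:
l(v, o) = 13/6 (l(v, o) = (⅙)*13 = 13/6)
Z(W) = 542 + W² + 13*W/6 (Z(W) = (W² + 13*W/6) + 542 = 542 + W² + 13*W/6)
(1/(R(-388) - 49468) - 120378) + Z(107) = (1/(64 - 49468) - 120378) + (542 + 107² + (13/6)*107) = (1/(-49404) - 120378) + (542 + 11449 + 1391/6) = (-1/49404 - 120378) + 73337/6 = -5947154713/49404 + 73337/6 = -1781099285/16468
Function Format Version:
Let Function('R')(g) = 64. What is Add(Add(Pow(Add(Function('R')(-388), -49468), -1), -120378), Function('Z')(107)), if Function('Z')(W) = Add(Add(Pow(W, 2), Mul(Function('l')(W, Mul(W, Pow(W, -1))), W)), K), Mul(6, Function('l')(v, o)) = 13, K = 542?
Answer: Rational(-1781099285, 16468) ≈ -1.0816e+5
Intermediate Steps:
Function('l')(v, o) = Rational(13, 6) (Function('l')(v, o) = Mul(Rational(1, 6), 13) = Rational(13, 6))
Function('Z')(W) = Add(542, Pow(W, 2), Mul(Rational(13, 6), W)) (Function('Z')(W) = Add(Add(Pow(W, 2), Mul(Rational(13, 6), W)), 542) = Add(542, Pow(W, 2), Mul(Rational(13, 6), W)))
Add(Add(Pow(Add(Function('R')(-388), -49468), -1), -120378), Function('Z')(107)) = Add(Add(Pow(Add(64, -49468), -1), -120378), Add(542, Pow(107, 2), Mul(Rational(13, 6), 107))) = Add(Add(Pow(-49404, -1), -120378), Add(542, 11449, Rational(1391, 6))) = Add(Add(Rational(-1, 49404), -120378), Rational(73337, 6)) = Add(Rational(-5947154713, 49404), Rational(73337, 6)) = Rational(-1781099285, 16468)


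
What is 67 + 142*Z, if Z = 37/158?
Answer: 7920/79 ≈ 100.25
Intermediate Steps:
Z = 37/158 (Z = 37*(1/158) = 37/158 ≈ 0.23418)
67 + 142*Z = 67 + 142*(37/158) = 67 + 2627/79 = 7920/79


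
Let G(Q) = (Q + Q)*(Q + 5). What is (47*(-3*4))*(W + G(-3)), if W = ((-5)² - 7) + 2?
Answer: -4512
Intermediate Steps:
G(Q) = 2*Q*(5 + Q) (G(Q) = (2*Q)*(5 + Q) = 2*Q*(5 + Q))
W = 20 (W = (25 - 7) + 2 = 18 + 2 = 20)
(47*(-3*4))*(W + G(-3)) = (47*(-3*4))*(20 + 2*(-3)*(5 - 3)) = (47*(-12))*(20 + 2*(-3)*2) = -564*(20 - 12) = -564*8 = -4512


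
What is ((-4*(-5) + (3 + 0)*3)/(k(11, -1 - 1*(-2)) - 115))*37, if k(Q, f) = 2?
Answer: -1073/113 ≈ -9.4956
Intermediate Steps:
((-4*(-5) + (3 + 0)*3)/(k(11, -1 - 1*(-2)) - 115))*37 = ((-4*(-5) + (3 + 0)*3)/(2 - 115))*37 = ((20 + 3*3)/(-113))*37 = -(20 + 9)/113*37 = -1/113*29*37 = -29/113*37 = -1073/113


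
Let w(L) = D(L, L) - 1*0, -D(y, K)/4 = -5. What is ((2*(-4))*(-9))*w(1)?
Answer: 1440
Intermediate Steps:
D(y, K) = 20 (D(y, K) = -4*(-5) = 20)
w(L) = 20 (w(L) = 20 - 1*0 = 20 + 0 = 20)
((2*(-4))*(-9))*w(1) = ((2*(-4))*(-9))*20 = -8*(-9)*20 = 72*20 = 1440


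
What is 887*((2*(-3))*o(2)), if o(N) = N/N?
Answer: -5322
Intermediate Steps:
o(N) = 1
887*((2*(-3))*o(2)) = 887*((2*(-3))*1) = 887*(-6*1) = 887*(-6) = -5322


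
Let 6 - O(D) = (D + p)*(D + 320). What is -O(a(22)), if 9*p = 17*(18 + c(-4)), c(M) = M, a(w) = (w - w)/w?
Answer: 76106/9 ≈ 8456.2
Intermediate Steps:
a(w) = 0 (a(w) = 0/w = 0)
p = 238/9 (p = (17*(18 - 4))/9 = (17*14)/9 = (1/9)*238 = 238/9 ≈ 26.444)
O(D) = 6 - (320 + D)*(238/9 + D) (O(D) = 6 - (D + 238/9)*(D + 320) = 6 - (238/9 + D)*(320 + D) = 6 - (320 + D)*(238/9 + D))
-O(a(22)) = -(-76106/9 - 1*0**2 - 3118/9*0) = -(-76106/9 - 1*0 + 0) = -(-76106/9 + 0 + 0) = -1*(-76106/9) = 76106/9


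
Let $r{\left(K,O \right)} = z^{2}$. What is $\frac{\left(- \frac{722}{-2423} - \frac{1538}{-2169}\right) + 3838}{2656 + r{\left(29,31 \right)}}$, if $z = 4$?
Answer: $\frac{10087925849}{7021330632} \approx 1.4368$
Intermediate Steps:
$r{\left(K,O \right)} = 16$ ($r{\left(K,O \right)} = 4^{2} = 16$)
$\frac{\left(- \frac{722}{-2423} - \frac{1538}{-2169}\right) + 3838}{2656 + r{\left(29,31 \right)}} = \frac{\left(- \frac{722}{-2423} - \frac{1538}{-2169}\right) + 3838}{2656 + 16} = \frac{\left(\left(-722\right) \left(- \frac{1}{2423}\right) - - \frac{1538}{2169}\right) + 3838}{2672} = \left(\left(\frac{722}{2423} + \frac{1538}{2169}\right) + 3838\right) \frac{1}{2672} = \left(\frac{5292592}{5255487} + 3838\right) \frac{1}{2672} = \frac{20175851698}{5255487} \cdot \frac{1}{2672} = \frac{10087925849}{7021330632}$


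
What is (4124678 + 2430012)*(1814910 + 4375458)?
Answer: 40575943225920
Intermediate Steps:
(4124678 + 2430012)*(1814910 + 4375458) = 6554690*6190368 = 40575943225920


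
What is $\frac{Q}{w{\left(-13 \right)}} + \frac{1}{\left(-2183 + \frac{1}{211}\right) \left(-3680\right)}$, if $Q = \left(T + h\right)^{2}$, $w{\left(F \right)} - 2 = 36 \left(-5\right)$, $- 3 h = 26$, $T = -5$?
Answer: $- \frac{1424691171469}{1357736780160} \approx -1.0493$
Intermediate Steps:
$h = - \frac{26}{3}$ ($h = \left(- \frac{1}{3}\right) 26 = - \frac{26}{3} \approx -8.6667$)
$w{\left(F \right)} = -178$ ($w{\left(F \right)} = 2 + 36 \left(-5\right) = 2 - 180 = -178$)
$Q = \frac{1681}{9}$ ($Q = \left(-5 - \frac{26}{3}\right)^{2} = \left(- \frac{41}{3}\right)^{2} = \frac{1681}{9} \approx 186.78$)
$\frac{Q}{w{\left(-13 \right)}} + \frac{1}{\left(-2183 + \frac{1}{211}\right) \left(-3680\right)} = \frac{1681}{9 \left(-178\right)} + \frac{1}{\left(-2183 + \frac{1}{211}\right) \left(-3680\right)} = \frac{1681}{9} \left(- \frac{1}{178}\right) + \frac{1}{-2183 + \frac{1}{211}} \left(- \frac{1}{3680}\right) = - \frac{1681}{1602} + \frac{1}{- \frac{460612}{211}} \left(- \frac{1}{3680}\right) = - \frac{1681}{1602} - - \frac{211}{1695052160} = - \frac{1681}{1602} + \frac{211}{1695052160} = - \frac{1424691171469}{1357736780160}$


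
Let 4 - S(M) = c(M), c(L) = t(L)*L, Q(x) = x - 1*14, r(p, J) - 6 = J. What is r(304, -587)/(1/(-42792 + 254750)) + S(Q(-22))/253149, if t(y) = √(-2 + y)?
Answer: -31174691286098/253149 + 12*I*√38/84383 ≈ -1.2315e+8 + 0.00087663*I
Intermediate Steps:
r(p, J) = 6 + J
Q(x) = -14 + x (Q(x) = x - 14 = -14 + x)
c(L) = L*√(-2 + L) (c(L) = √(-2 + L)*L = L*√(-2 + L))
S(M) = 4 - M*√(-2 + M)
r(304, -587)/(1/(-42792 + 254750)) + S(Q(-22))/253149 = (6 - 587)/(1/(-42792 + 254750)) + (4 - (-14 - 22)*√(-2 + (-14 - 22)))/253149 = -581/(1/211958) + (4 - 1*(-36)*√(-2 - 36))*(1/253149) = -581/1/211958 + (4 - 1*(-36)*√(-38))*(1/253149) = -581*211958 + (4 - 1*(-36)*I*√38)*(1/253149) = -123147598 + (4 + 36*I*√38)*(1/253149) = -123147598 + (4/253149 + 12*I*√38/84383) = -31174691286098/253149 + 12*I*√38/84383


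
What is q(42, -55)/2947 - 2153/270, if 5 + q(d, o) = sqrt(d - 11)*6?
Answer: -6346241/795690 + 6*sqrt(31)/2947 ≈ -7.9644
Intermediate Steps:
q(d, o) = -5 + 6*sqrt(-11 + d) (q(d, o) = -5 + sqrt(d - 11)*6 = -5 + sqrt(-11 + d)*6 = -5 + 6*sqrt(-11 + d))
q(42, -55)/2947 - 2153/270 = (-5 + 6*sqrt(-11 + 42))/2947 - 2153/270 = (-5 + 6*sqrt(31))*(1/2947) - 2153*1/270 = (-5/2947 + 6*sqrt(31)/2947) - 2153/270 = -6346241/795690 + 6*sqrt(31)/2947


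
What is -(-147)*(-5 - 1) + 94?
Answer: -788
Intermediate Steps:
-(-147)*(-5 - 1) + 94 = -(-147)*(-6) + 94 = -49*18 + 94 = -882 + 94 = -788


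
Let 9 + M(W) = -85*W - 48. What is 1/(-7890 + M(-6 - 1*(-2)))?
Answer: -1/7607 ≈ -0.00013146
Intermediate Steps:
M(W) = -57 - 85*W (M(W) = -9 + (-85*W - 48) = -9 + (-48 - 85*W) = -57 - 85*W)
1/(-7890 + M(-6 - 1*(-2))) = 1/(-7890 + (-57 - 85*(-6 - 1*(-2)))) = 1/(-7890 + (-57 - 85*(-6 + 2))) = 1/(-7890 + (-57 - 85*(-4))) = 1/(-7890 + (-57 + 340)) = 1/(-7890 + 283) = 1/(-7607) = -1/7607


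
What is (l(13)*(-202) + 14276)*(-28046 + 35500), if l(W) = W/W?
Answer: 104907596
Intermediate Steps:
l(W) = 1
(l(13)*(-202) + 14276)*(-28046 + 35500) = (1*(-202) + 14276)*(-28046 + 35500) = (-202 + 14276)*7454 = 14074*7454 = 104907596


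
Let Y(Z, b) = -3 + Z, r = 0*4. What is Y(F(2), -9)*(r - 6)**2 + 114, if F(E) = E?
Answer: 78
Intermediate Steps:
r = 0
Y(F(2), -9)*(r - 6)**2 + 114 = (-3 + 2)*(0 - 6)**2 + 114 = -1*(-6)**2 + 114 = -1*36 + 114 = -36 + 114 = 78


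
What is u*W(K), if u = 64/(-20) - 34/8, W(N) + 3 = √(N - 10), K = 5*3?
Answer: 447/20 - 149*√5/20 ≈ 5.6913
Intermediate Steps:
K = 15
W(N) = -3 + √(-10 + N) (W(N) = -3 + √(N - 10) = -3 + √(-10 + N))
u = -149/20 (u = 64*(-1/20) - 34*⅛ = -16/5 - 17/4 = -149/20 ≈ -7.4500)
u*W(K) = -149*(-3 + √(-10 + 15))/20 = -149*(-3 + √5)/20 = 447/20 - 149*√5/20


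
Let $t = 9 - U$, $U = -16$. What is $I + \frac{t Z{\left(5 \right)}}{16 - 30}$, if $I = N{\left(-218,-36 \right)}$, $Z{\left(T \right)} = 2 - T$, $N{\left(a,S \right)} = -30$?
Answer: $- \frac{345}{14} \approx -24.643$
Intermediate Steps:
$t = 25$ ($t = 9 - -16 = 9 + 16 = 25$)
$I = -30$
$I + \frac{t Z{\left(5 \right)}}{16 - 30} = -30 + \frac{25 \left(2 - 5\right)}{16 - 30} = -30 + \frac{25 \left(2 - 5\right)}{-14} = -30 + 25 \left(-3\right) \left(- \frac{1}{14}\right) = -30 - - \frac{75}{14} = -30 + \frac{75}{14} = - \frac{345}{14}$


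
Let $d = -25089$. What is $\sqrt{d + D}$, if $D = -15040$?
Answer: $i \sqrt{40129} \approx 200.32 i$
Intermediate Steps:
$\sqrt{d + D} = \sqrt{-25089 - 15040} = \sqrt{-40129} = i \sqrt{40129}$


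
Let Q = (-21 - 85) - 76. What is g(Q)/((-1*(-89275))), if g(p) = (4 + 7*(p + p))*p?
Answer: 463008/89275 ≈ 5.1863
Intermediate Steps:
Q = -182 (Q = -106 - 76 = -182)
g(p) = p*(4 + 14*p) (g(p) = (4 + 7*(2*p))*p = (4 + 14*p)*p = p*(4 + 14*p))
g(Q)/((-1*(-89275))) = (2*(-182)*(2 + 7*(-182)))/((-1*(-89275))) = (2*(-182)*(2 - 1274))/89275 = (2*(-182)*(-1272))*(1/89275) = 463008*(1/89275) = 463008/89275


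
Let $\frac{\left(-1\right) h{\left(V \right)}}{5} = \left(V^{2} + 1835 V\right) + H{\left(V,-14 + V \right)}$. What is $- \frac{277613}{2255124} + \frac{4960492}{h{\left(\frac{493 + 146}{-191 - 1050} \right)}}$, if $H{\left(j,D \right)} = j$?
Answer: $\frac{5742044517101905951}{5470697204429220} \approx 1049.6$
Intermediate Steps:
$h{\left(V \right)} = - 9180 V - 5 V^{2}$ ($h{\left(V \right)} = - 5 \left(\left(V^{2} + 1835 V\right) + V\right) = - 5 \left(V^{2} + 1836 V\right) = - 9180 V - 5 V^{2}$)
$- \frac{277613}{2255124} + \frac{4960492}{h{\left(\frac{493 + 146}{-191 - 1050} \right)}} = - \frac{277613}{2255124} + \frac{4960492}{5 \frac{493 + 146}{-191 - 1050} \left(-1836 - \frac{493 + 146}{-191 - 1050}\right)} = \left(-277613\right) \frac{1}{2255124} + \frac{4960492}{5 \frac{639}{-1241} \left(-1836 - \frac{639}{-1241}\right)} = - \frac{277613}{2255124} + \frac{4960492}{5 \cdot 639 \left(- \frac{1}{1241}\right) \left(-1836 - 639 \left(- \frac{1}{1241}\right)\right)} = - \frac{277613}{2255124} + \frac{4960492}{5 \left(- \frac{639}{1241}\right) \left(-1836 - - \frac{639}{1241}\right)} = - \frac{277613}{2255124} + \frac{4960492}{5 \left(- \frac{639}{1241}\right) \left(-1836 + \frac{639}{1241}\right)} = - \frac{277613}{2255124} + \frac{4960492}{5 \left(- \frac{639}{1241}\right) \left(- \frac{2277837}{1241}\right)} = - \frac{277613}{2255124} + \frac{4960492}{\frac{7277689215}{1540081}} = - \frac{277613}{2255124} + 4960492 \cdot \frac{1540081}{7277689215} = - \frac{277613}{2255124} + \frac{7639559479852}{7277689215} = \frac{5742044517101905951}{5470697204429220}$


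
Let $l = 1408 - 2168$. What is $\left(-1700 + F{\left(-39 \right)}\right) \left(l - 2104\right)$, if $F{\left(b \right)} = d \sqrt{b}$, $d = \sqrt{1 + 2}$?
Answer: $4868800 - 8592 i \sqrt{13} \approx 4.8688 \cdot 10^{6} - 30979.0 i$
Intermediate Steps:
$l = -760$ ($l = 1408 - 2168 = -760$)
$d = \sqrt{3} \approx 1.732$
$F{\left(b \right)} = \sqrt{3} \sqrt{b}$
$\left(-1700 + F{\left(-39 \right)}\right) \left(l - 2104\right) = \left(-1700 + \sqrt{3} \sqrt{-39}\right) \left(-760 - 2104\right) = \left(-1700 + \sqrt{3} i \sqrt{39}\right) \left(-2864\right) = \left(-1700 + 3 i \sqrt{13}\right) \left(-2864\right) = 4868800 - 8592 i \sqrt{13}$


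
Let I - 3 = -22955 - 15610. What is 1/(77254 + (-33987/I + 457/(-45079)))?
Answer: 579445466/44764984856077 ≈ 1.2944e-5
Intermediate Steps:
I = -38562 (I = 3 + (-22955 - 15610) = 3 - 38565 = -38562)
1/(77254 + (-33987/I + 457/(-45079))) = 1/(77254 + (-33987/(-38562) + 457/(-45079))) = 1/(77254 + (-33987*(-1/38562) + 457*(-1/45079))) = 1/(77254 + (11329/12854 - 457/45079)) = 1/(77254 + 504825713/579445466) = 1/(44764984856077/579445466) = 579445466/44764984856077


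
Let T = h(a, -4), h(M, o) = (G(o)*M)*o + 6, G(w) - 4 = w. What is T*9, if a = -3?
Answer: 54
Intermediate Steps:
G(w) = 4 + w
h(M, o) = 6 + M*o*(4 + o) (h(M, o) = ((4 + o)*M)*o + 6 = (M*(4 + o))*o + 6 = M*o*(4 + o) + 6 = 6 + M*o*(4 + o))
T = 6 (T = 6 - 3*(-4)*(4 - 4) = 6 - 3*(-4)*0 = 6 + 0 = 6)
T*9 = 6*9 = 54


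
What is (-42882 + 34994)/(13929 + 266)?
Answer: -464/835 ≈ -0.55569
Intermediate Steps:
(-42882 + 34994)/(13929 + 266) = -7888/14195 = -7888*1/14195 = -464/835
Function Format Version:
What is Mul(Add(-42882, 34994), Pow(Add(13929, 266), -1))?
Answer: Rational(-464, 835) ≈ -0.55569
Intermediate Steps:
Mul(Add(-42882, 34994), Pow(Add(13929, 266), -1)) = Mul(-7888, Pow(14195, -1)) = Mul(-7888, Rational(1, 14195)) = Rational(-464, 835)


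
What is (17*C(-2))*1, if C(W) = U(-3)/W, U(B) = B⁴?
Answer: -1377/2 ≈ -688.50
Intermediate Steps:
C(W) = 81/W (C(W) = (-3)⁴/W = 81/W)
(17*C(-2))*1 = (17*(81/(-2)))*1 = (17*(81*(-½)))*1 = (17*(-81/2))*1 = -1377/2*1 = -1377/2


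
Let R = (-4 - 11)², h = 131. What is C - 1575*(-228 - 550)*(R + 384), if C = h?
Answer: 746238281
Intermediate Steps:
R = 225 (R = (-15)² = 225)
C = 131
C - 1575*(-228 - 550)*(R + 384) = 131 - 1575*(-228 - 550)*(225 + 384) = 131 - (-1225350)*609 = 131 - 1575*(-473802) = 131 + 746238150 = 746238281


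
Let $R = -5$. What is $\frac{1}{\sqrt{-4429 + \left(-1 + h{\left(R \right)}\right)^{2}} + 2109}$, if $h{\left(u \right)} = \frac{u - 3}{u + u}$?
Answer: $\frac{17575}{37102583} - \frac{10 i \sqrt{27681}}{111307749} \approx 0.00047369 - 1.4947 \cdot 10^{-5} i$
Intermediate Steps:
$h{\left(u \right)} = \frac{-3 + u}{2 u}$
$\frac{1}{\sqrt{-4429 + \left(-1 + h{\left(R \right)}\right)^{2}} + 2109} = \frac{1}{\sqrt{-4429 + \left(-1 + \frac{-3 - 5}{2 \left(-5\right)}\right)^{2}} + 2109} = \frac{1}{\sqrt{-4429 + \left(-1 + \frac{1}{2} \left(- \frac{1}{5}\right) \left(-8\right)\right)^{2}} + 2109} = \frac{1}{\sqrt{-4429 + \left(-1 + \frac{4}{5}\right)^{2}} + 2109} = \frac{1}{\sqrt{-4429 + \left(- \frac{1}{5}\right)^{2}} + 2109} = \frac{1}{\sqrt{-4429 + \frac{1}{25}} + 2109} = \frac{1}{\sqrt{- \frac{110724}{25}} + 2109} = \frac{1}{\frac{2 i \sqrt{27681}}{5} + 2109} = \frac{1}{2109 + \frac{2 i \sqrt{27681}}{5}}$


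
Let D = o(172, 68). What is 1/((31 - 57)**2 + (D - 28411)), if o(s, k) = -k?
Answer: -1/27803 ≈ -3.5967e-5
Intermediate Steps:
D = -68 (D = -1*68 = -68)
1/((31 - 57)**2 + (D - 28411)) = 1/((31 - 57)**2 + (-68 - 28411)) = 1/((-26)**2 - 28479) = 1/(676 - 28479) = 1/(-27803) = -1/27803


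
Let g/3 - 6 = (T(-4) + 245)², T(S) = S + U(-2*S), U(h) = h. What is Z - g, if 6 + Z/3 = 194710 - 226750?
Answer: -282159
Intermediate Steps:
T(S) = -S (T(S) = S - 2*S = -S)
g = 186021 (g = 18 + 3*(-1*(-4) + 245)² = 18 + 3*(4 + 245)² = 18 + 3*249² = 18 + 3*62001 = 18 + 186003 = 186021)
Z = -96138 (Z = -18 + 3*(194710 - 226750) = -18 + 3*(-32040) = -18 - 96120 = -96138)
Z - g = -96138 - 1*186021 = -96138 - 186021 = -282159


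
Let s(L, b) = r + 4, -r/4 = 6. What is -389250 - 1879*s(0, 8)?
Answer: -351670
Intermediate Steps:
r = -24 (r = -4*6 = -24)
s(L, b) = -20 (s(L, b) = -24 + 4 = -20)
-389250 - 1879*s(0, 8) = -389250 - 1879*(-20) = -389250 + 37580 = -351670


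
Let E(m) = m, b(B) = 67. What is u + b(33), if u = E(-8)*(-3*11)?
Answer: 331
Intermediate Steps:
u = 264 (u = -(-24)*11 = -8*(-33) = 264)
u + b(33) = 264 + 67 = 331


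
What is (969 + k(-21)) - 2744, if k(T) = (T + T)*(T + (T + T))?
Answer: 871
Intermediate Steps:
k(T) = 6*T² (k(T) = (2*T)*(T + 2*T) = (2*T)*(3*T) = 6*T²)
(969 + k(-21)) - 2744 = (969 + 6*(-21)²) - 2744 = (969 + 6*441) - 2744 = (969 + 2646) - 2744 = 3615 - 2744 = 871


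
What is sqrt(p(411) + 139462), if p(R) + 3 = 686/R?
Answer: sqrt(23557835685)/411 ≈ 373.44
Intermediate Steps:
p(R) = -3 + 686/R
sqrt(p(411) + 139462) = sqrt((-3 + 686/411) + 139462) = sqrt(-547/411 + 139462) = sqrt(57318335/411) = sqrt(23557835685)/411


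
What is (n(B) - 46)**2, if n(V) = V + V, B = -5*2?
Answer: 4356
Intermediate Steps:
B = -10
n(V) = 2*V
(n(B) - 46)**2 = (2*(-10) - 46)**2 = (-20 - 46)**2 = (-66)**2 = 4356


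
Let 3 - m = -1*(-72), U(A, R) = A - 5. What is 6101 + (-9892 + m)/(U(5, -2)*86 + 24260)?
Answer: 148000299/24260 ≈ 6100.6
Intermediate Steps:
U(A, R) = -5 + A
m = -69 (m = 3 - (-1)*(-72) = 3 - 1*72 = 3 - 72 = -69)
6101 + (-9892 + m)/(U(5, -2)*86 + 24260) = 6101 + (-9892 - 69)/((-5 + 5)*86 + 24260) = 6101 - 9961/(0*86 + 24260) = 6101 - 9961/(0 + 24260) = 6101 - 9961/24260 = 148000299/24260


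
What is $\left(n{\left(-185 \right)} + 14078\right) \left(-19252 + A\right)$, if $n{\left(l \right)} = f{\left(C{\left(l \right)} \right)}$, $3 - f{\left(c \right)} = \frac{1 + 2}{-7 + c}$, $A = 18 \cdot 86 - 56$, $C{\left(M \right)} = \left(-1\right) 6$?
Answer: $- \frac{3251074560}{13} \approx -2.5008 \cdot 10^{8}$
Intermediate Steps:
$C{\left(M \right)} = -6$
$A = 1492$ ($A = 1548 - 56 = 1492$)
$f{\left(c \right)} = 3 - \frac{3}{-7 + c}$ ($f{\left(c \right)} = 3 - \frac{1 + 2}{-7 + c} = 3 - \frac{3}{-7 + c}$)
$n{\left(l \right)} = \frac{42}{13}$ ($n{\left(l \right)} = \frac{3 \left(-8 - 6\right)}{-7 - 6} = 3 \frac{1}{-13} \left(-14\right) = 3 \left(- \frac{1}{13}\right) \left(-14\right) = \frac{42}{13}$)
$\left(n{\left(-185 \right)} + 14078\right) \left(-19252 + A\right) = \left(\frac{42}{13} + 14078\right) \left(-19252 + 1492\right) = \frac{183056}{13} \left(-17760\right) = - \frac{3251074560}{13}$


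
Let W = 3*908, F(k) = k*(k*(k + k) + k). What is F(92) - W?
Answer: 1563116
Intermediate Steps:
F(k) = k*(k + 2*k²) (F(k) = k*(k*(2*k) + k) = k*(2*k² + k) = k*(k + 2*k²))
W = 2724
F(92) - W = 92²*(1 + 2*92) - 1*2724 = 8464*(1 + 184) - 2724 = 8464*185 - 2724 = 1565840 - 2724 = 1563116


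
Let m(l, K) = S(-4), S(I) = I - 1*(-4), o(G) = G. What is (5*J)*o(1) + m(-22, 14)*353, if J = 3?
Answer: 15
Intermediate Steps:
S(I) = 4 + I (S(I) = I + 4 = 4 + I)
m(l, K) = 0 (m(l, K) = 4 - 4 = 0)
(5*J)*o(1) + m(-22, 14)*353 = (5*3)*1 + 0*353 = 15*1 + 0 = 15 + 0 = 15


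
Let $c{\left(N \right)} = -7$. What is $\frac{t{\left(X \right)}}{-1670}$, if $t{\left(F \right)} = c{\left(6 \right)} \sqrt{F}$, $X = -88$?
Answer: $\frac{7 i \sqrt{22}}{835} \approx 0.039321 i$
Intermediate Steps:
$t{\left(F \right)} = - 7 \sqrt{F}$
$\frac{t{\left(X \right)}}{-1670} = \frac{\left(-7\right) \sqrt{-88}}{-1670} = - 7 \cdot 2 i \sqrt{22} \left(- \frac{1}{1670}\right) = - 14 i \sqrt{22} \left(- \frac{1}{1670}\right) = \frac{7 i \sqrt{22}}{835}$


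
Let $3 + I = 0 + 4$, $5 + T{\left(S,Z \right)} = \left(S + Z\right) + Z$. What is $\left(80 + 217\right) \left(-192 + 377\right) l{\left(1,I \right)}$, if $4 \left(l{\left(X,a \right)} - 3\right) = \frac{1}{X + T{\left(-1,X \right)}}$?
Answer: $\frac{641025}{4} \approx 1.6026 \cdot 10^{5}$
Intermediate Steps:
$T{\left(S,Z \right)} = -5 + S + 2 Z$ ($T{\left(S,Z \right)} = -5 + \left(\left(S + Z\right) + Z\right) = -5 + \left(S + 2 Z\right) = -5 + S + 2 Z$)
$I = 1$ ($I = -3 + \left(0 + 4\right) = -3 + 4 = 1$)
$l{\left(X,a \right)} = 3 + \frac{1}{4 \left(-6 + 3 X\right)}$ ($l{\left(X,a \right)} = 3 + \frac{1}{4 \left(X - \left(6 - 2 X\right)\right)} = 3 + \frac{1}{4 \left(X + \left(-6 + 2 X\right)\right)} = 3 + \frac{1}{4 \left(-6 + 3 X\right)}$)
$\left(80 + 217\right) \left(-192 + 377\right) l{\left(1,I \right)} = \left(80 + 217\right) \left(-192 + 377\right) \frac{-71 + 36 \cdot 1}{12 \left(-2 + 1\right)} = 297 \cdot 185 \frac{-71 + 36}{12 \left(-1\right)} = 54945 \cdot \frac{1}{12} \left(-1\right) \left(-35\right) = 54945 \cdot \frac{35}{12} = \frac{641025}{4}$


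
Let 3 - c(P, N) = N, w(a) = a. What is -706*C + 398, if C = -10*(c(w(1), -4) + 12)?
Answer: 134538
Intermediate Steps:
c(P, N) = 3 - N
C = -190 (C = -10*((3 - 1*(-4)) + 12) = -10*((3 + 4) + 12) = -10*(7 + 12) = -10*19 = -190)
-706*C + 398 = -706*(-190) + 398 = 134140 + 398 = 134538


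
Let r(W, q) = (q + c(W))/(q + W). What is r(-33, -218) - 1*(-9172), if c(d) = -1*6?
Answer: 2302396/251 ≈ 9172.9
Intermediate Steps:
c(d) = -6
r(W, q) = (-6 + q)/(W + q) (r(W, q) = (q - 6)/(q + W) = (-6 + q)/(W + q))
r(-33, -218) - 1*(-9172) = (-6 - 218)/(-33 - 218) - 1*(-9172) = -224/(-251) + 9172 = -1/251*(-224) + 9172 = 224/251 + 9172 = 2302396/251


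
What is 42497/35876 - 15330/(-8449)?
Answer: 129862319/43302332 ≈ 2.9990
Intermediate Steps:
42497/35876 - 15330/(-8449) = 42497*(1/35876) - 15330*(-1/8449) = 42497/35876 + 2190/1207 = 129862319/43302332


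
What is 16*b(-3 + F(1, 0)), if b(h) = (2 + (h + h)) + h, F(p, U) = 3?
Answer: 32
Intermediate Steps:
b(h) = 2 + 3*h (b(h) = (2 + 2*h) + h = 2 + 3*h)
16*b(-3 + F(1, 0)) = 16*(2 + 3*(-3 + 3)) = 16*(2 + 3*0) = 16*(2 + 0) = 16*2 = 32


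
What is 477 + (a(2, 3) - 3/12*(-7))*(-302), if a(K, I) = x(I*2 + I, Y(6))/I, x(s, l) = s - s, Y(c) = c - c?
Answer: -103/2 ≈ -51.500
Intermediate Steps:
Y(c) = 0
x(s, l) = 0
a(K, I) = 0 (a(K, I) = 0/I = 0)
477 + (a(2, 3) - 3/12*(-7))*(-302) = 477 + (0 - 3/12*(-7))*(-302) = 477 + (0 - 3*1/12*(-7))*(-302) = 477 + (0 - 1/4*(-7))*(-302) = 477 + (0 + 7/4)*(-302) = 477 + (7/4)*(-302) = 477 - 1057/2 = -103/2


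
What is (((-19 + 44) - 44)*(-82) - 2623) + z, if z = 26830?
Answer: 25765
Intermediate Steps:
(((-19 + 44) - 44)*(-82) - 2623) + z = (((-19 + 44) - 44)*(-82) - 2623) + 26830 = ((25 - 44)*(-82) - 2623) + 26830 = (-19*(-82) - 2623) + 26830 = (1558 - 2623) + 26830 = -1065 + 26830 = 25765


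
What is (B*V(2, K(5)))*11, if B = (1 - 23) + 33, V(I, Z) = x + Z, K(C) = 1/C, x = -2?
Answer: -1089/5 ≈ -217.80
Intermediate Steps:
K(C) = 1/C
V(I, Z) = -2 + Z
B = 11 (B = -22 + 33 = 11)
(B*V(2, K(5)))*11 = (11*(-2 + 1/5))*11 = (11*(-2 + ⅕))*11 = (11*(-9/5))*11 = -99/5*11 = -1089/5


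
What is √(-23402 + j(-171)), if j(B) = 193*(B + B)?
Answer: 8*I*√1397 ≈ 299.01*I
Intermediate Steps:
j(B) = 386*B (j(B) = 193*(2*B) = 386*B)
√(-23402 + j(-171)) = √(-23402 + 386*(-171)) = √(-23402 - 66006) = √(-89408) = 8*I*√1397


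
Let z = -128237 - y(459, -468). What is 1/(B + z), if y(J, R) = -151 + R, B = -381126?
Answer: -1/508744 ≈ -1.9656e-6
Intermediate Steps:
z = -127618 (z = -128237 - (-151 - 468) = -128237 - 1*(-619) = -128237 + 619 = -127618)
1/(B + z) = 1/(-381126 - 127618) = 1/(-508744) = -1/508744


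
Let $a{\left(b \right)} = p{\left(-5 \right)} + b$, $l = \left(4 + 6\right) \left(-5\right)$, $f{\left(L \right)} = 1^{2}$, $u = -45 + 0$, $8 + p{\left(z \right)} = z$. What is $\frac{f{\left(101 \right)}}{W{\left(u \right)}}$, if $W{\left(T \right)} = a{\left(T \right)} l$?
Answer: $\frac{1}{2900} \approx 0.00034483$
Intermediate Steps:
$p{\left(z \right)} = -8 + z$
$u = -45$
$f{\left(L \right)} = 1$
$l = -50$ ($l = 10 \left(-5\right) = -50$)
$a{\left(b \right)} = -13 + b$ ($a{\left(b \right)} = \left(-8 - 5\right) + b = -13 + b$)
$W{\left(T \right)} = 650 - 50 T$ ($W{\left(T \right)} = \left(-13 + T\right) \left(-50\right) = 650 - 50 T$)
$\frac{f{\left(101 \right)}}{W{\left(u \right)}} = 1 \frac{1}{650 - -2250} = 1 \frac{1}{650 + 2250} = 1 \cdot \frac{1}{2900} = \frac{1}{2900}$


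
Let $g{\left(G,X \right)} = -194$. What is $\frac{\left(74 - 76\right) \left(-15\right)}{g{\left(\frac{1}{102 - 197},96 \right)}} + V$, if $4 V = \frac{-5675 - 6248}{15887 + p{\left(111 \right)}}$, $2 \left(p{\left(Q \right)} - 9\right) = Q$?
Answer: $- \frac{2113621}{6189182} \approx -0.3415$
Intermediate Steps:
$p{\left(Q \right)} = 9 + \frac{Q}{2}$
$V = - \frac{11923}{63806}$ ($V = \frac{\left(-5675 - 6248\right) \frac{1}{15887 + \left(9 + \frac{1}{2} \cdot 111\right)}}{4} = \frac{\left(-11923\right) \frac{1}{15887 + \left(9 + \frac{111}{2}\right)}}{4} = \frac{\left(-11923\right) \frac{1}{15887 + \frac{129}{2}}}{4} = \frac{\left(-11923\right) \frac{1}{\frac{31903}{2}}}{4} = \frac{\left(-11923\right) \frac{2}{31903}}{4} = \frac{1}{4} \left(- \frac{23846}{31903}\right) = - \frac{11923}{63806} \approx -0.18686$)
$\frac{\left(74 - 76\right) \left(-15\right)}{g{\left(\frac{1}{102 - 197},96 \right)}} + V = \frac{\left(74 - 76\right) \left(-15\right)}{-194} - \frac{11923}{63806} = \left(-2\right) \left(-15\right) \left(- \frac{1}{194}\right) - \frac{11923}{63806} = 30 \left(- \frac{1}{194}\right) - \frac{11923}{63806} = - \frac{15}{97} - \frac{11923}{63806} = - \frac{2113621}{6189182}$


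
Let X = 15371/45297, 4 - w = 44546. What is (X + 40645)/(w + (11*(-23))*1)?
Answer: -1841111936/2029079115 ≈ -0.90736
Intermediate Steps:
w = -44542 (w = 4 - 1*44546 = 4 - 44546 = -44542)
X = 15371/45297 (X = 15371*(1/45297) = 15371/45297 ≈ 0.33934)
(X + 40645)/(w + (11*(-23))*1) = (15371/45297 + 40645)/(-44542 + (11*(-23))*1) = 1841111936/(45297*(-44542 - 253*1)) = 1841111936/(45297*(-44542 - 253)) = (1841111936/45297)/(-44795) = (1841111936/45297)*(-1/44795) = -1841111936/2029079115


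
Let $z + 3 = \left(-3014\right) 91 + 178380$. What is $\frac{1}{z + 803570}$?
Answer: $\frac{1}{707673} \approx 1.4131 \cdot 10^{-6}$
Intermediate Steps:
$z = -95897$ ($z = -3 + \left(\left(-3014\right) 91 + 178380\right) = -3 + \left(-274274 + 178380\right) = -3 - 95894 = -95897$)
$\frac{1}{z + 803570} = \frac{1}{-95897 + 803570} = \frac{1}{707673}$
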